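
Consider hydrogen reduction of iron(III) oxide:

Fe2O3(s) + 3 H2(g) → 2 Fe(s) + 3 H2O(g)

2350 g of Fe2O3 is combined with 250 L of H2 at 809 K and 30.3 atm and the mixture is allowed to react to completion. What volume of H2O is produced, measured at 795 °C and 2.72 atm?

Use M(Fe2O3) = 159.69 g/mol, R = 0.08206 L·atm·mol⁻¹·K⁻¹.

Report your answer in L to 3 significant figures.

n(Fe2O3) = 2350 / 159.69 = 14.72 mol
n(H2) = PV/RT = (30.3 × 250) / (0.08206 × 809) = 114.1 mol
For 14.72 mol Fe2O3, stoichiometry requires (3/1) × 14.72 = 44.16 mol H2; 114.1 mol is available, so Fe2O3 is limiting.
n(H2O) = (3/1) × 14.72 = 44.16 mol
V(H2O) = nRT/P = 44.16 × 0.08206 × 1068.15 / 2.72 = 1423 L

1420 L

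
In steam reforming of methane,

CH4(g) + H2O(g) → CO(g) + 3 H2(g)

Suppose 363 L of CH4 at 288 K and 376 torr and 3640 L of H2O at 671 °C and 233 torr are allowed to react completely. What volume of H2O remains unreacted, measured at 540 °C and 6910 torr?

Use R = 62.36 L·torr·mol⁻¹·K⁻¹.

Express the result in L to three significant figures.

n(CH4) = PV/RT = (376 × 363) / (62.36 × 288) = 7.600 mol
n(H2O) = PV/RT = (233 × 3640) / (62.36 × 944.15) = 14.40 mol
For 7.600 mol CH4, stoichiometry requires (1/1) × 7.600 = 7.600 mol H2O; 14.40 mol is available, so CH4 is limiting.
n(H2O) consumed = (1/1) × 7.600 = 7.600 mol; remaining = 14.40 − 7.600 = 6.800 mol
V(H2O) = nRT/P = 6.800 × 62.36 × 813.15 / 6910 = 49.90 L

49.9 L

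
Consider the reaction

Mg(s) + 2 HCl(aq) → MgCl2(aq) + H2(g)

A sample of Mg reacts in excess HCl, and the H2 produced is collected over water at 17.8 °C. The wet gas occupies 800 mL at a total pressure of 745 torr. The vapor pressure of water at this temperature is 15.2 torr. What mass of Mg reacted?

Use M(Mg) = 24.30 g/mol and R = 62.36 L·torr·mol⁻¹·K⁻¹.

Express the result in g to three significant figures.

0.782 g

P(H2) = 745 − 15.2 = 729.8 torr
n(H2) = PV/RT = (729.8 × 0.8000) / (62.36 × 290.95) = 0.03218 mol
n(Mg) = (1/1) × 0.03218 = 0.03218 mol
m(Mg) = 0.03218 × 24.30 = 0.7820 g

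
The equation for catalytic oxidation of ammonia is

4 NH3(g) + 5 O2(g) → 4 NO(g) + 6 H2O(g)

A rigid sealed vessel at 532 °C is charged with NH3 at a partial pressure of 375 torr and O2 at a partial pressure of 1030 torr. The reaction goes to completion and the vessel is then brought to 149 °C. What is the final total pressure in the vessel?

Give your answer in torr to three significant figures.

786 torr

With V and T fixed, P_i ∝ n_i, so the mole ratios apply directly to partial pressures at 532 °C.
P(O2) required for 375 torr of NH3 = (5/4) × 375 = 468.8 torr; available 1030 torr, so NH3 is limiting.
P(O2) remaining = 1030 − (5/4) × 375 = 561.2 torr
P(gaseous products) = (4+6)/4 × 375 = 937.5 torr
P_total at 532 °C = 561.2 + 937.5 = 1499 torr
Scaling to 149 °C: P = 1499 × 422.15/805.15 = 785.9 torr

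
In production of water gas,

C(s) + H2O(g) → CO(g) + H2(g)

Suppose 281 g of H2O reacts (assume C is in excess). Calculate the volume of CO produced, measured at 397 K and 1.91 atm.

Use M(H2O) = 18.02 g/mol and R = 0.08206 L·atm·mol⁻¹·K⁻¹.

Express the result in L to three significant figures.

n(H2O) = 281.0 / 18.02 = 15.59 mol
n(CO) = (1/1) × 15.59 = 15.59 mol
V = nRT/P = 15.59 × 0.08206 × 397 / 1.91 = 265.9 L

266 L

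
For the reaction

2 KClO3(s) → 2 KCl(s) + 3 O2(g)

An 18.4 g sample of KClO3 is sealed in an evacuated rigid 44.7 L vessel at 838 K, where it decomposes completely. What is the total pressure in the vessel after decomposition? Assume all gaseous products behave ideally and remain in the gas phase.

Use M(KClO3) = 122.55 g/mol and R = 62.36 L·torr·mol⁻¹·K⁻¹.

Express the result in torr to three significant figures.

n(KClO3) = 18.4 / 122.55 = 0.1501 mol
n(gas produced) = (3/2) × 0.1501 = 0.2252 mol
P = nRT/V = 0.2252 × 62.36 × 838 / 44.7 = 263.3 torr

263 torr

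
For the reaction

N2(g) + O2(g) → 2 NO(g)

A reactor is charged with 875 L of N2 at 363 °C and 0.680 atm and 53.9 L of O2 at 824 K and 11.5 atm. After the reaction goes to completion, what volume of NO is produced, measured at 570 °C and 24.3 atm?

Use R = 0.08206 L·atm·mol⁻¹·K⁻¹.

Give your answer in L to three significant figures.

52.2 L

n(N2) = PV/RT = (0.680 × 875) / (0.08206 × 636.15) = 11.40 mol
n(O2) = PV/RT = (11.5 × 53.9) / (0.08206 × 824) = 9.167 mol
For 11.40 mol N2, stoichiometry requires (1/1) × 11.40 = 11.40 mol O2; 9.167 mol is available, so O2 is limiting.
n(NO) = (2/1) × 9.167 = 18.33 mol
V(NO) = nRT/P = 18.33 × 0.08206 × 843.15 / 24.3 = 52.19 L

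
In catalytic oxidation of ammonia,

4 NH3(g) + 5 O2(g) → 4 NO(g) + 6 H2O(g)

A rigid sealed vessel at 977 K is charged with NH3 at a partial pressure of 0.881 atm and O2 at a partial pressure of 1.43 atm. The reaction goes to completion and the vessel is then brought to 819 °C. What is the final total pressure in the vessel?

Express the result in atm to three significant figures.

With V and T fixed, P_i ∝ n_i, so the mole ratios apply directly to partial pressures at 977 K.
P(O2) required for 0.881 atm of NH3 = (5/4) × 0.881 = 1.101 atm; available 1.43 atm, so NH3 is limiting.
P(O2) remaining = 1.43 − (5/4) × 0.881 = 0.3287 atm
P(gaseous products) = (4+6)/4 × 0.881 = 2.203 atm
P_total at 977 K = 0.3287 + 2.203 = 2.532 atm
Scaling to 819 °C: P = 2.532 × 1092.15/977 = 2.830 atm

2.83 atm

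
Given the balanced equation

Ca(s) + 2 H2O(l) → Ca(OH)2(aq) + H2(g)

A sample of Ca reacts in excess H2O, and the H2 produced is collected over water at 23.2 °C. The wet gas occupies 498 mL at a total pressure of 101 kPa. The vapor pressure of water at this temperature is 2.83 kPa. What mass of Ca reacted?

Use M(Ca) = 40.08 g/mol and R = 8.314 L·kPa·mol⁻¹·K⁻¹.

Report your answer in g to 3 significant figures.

0.795 g

P(H2) = 101 − 2.83 = 98.17 kPa
n(H2) = PV/RT = (98.17 × 0.4980) / (8.314 × 296.35) = 0.01984 mol
n(Ca) = (1/1) × 0.01984 = 0.01984 mol
m(Ca) = 0.01984 × 40.08 = 0.7952 g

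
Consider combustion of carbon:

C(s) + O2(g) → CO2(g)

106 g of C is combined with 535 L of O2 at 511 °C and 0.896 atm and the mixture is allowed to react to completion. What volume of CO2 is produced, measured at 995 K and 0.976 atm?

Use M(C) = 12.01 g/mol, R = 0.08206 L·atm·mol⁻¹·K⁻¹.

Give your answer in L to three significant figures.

623 L

n(C) = 106 / 12.01 = 8.826 mol
n(O2) = PV/RT = (0.896 × 535) / (0.08206 × 784.15) = 7.450 mol
For 8.826 mol C, stoichiometry requires (1/1) × 8.826 = 8.826 mol O2; 7.450 mol is available, so O2 is limiting.
n(CO2) = (1/1) × 7.450 = 7.450 mol
V(CO2) = nRT/P = 7.450 × 0.08206 × 995 / 0.976 = 623.2 L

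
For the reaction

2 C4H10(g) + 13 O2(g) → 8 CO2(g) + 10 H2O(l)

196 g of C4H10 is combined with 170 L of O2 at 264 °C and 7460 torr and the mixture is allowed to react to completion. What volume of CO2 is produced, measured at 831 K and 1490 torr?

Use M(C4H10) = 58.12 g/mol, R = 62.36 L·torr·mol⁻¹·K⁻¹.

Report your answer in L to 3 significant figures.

469 L

n(C4H10) = 196 / 58.12 = 3.372 mol
n(O2) = PV/RT = (7460 × 170) / (62.36 × 537.15) = 37.86 mol
For 3.372 mol C4H10, stoichiometry requires (13/2) × 3.372 = 21.92 mol O2; 37.86 mol is available, so C4H10 is limiting.
n(CO2) = (8/2) × 3.372 = 13.49 mol
V(CO2) = nRT/P = 13.49 × 62.36 × 831 / 1490 = 469.2 L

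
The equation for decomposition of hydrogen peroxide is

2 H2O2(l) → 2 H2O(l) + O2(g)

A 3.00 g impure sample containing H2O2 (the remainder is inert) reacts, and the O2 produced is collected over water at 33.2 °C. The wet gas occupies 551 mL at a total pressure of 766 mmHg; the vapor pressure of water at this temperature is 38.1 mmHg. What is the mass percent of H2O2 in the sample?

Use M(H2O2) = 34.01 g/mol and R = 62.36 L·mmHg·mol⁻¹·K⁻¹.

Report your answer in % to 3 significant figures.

47.6 %

P(O2) = 766 − 38.1 = 727.9 mmHg
n(O2) = PV/RT = (727.9 × 0.5510) / (62.36 × 306.35) = 0.02099 mol
n(H2O2) = (2/1) × 0.02099 = 0.04198 mol
m(H2O2) = 0.04198 × 34.01 = 1.428 g
%H2O2 = 1.428 / 3.00 × 100 = 47.60%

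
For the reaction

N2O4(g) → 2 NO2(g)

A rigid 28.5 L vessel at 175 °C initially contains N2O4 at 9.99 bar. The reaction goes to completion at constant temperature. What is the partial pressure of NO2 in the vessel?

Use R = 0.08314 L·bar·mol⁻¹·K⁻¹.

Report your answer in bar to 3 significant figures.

20.0 bar

n(N2O4)₀ = PV/RT = (9.99 × 28.5) / (0.08314 × 448.15) = 7.641 mol
n(NO2) = (2/1) × 7.641 = 15.28 mol
P(NO2) = nRT/V = 15.28 × 0.08314 × 448.15 / 28.5 = 19.98 bar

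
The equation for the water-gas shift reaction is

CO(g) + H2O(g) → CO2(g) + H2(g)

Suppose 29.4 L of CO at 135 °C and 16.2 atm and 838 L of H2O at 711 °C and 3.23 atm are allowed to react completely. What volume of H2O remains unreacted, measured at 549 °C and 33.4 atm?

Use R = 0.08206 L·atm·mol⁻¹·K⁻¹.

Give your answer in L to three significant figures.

n(CO) = PV/RT = (16.2 × 29.4) / (0.08206 × 408.15) = 14.22 mol
n(H2O) = PV/RT = (3.23 × 838) / (0.08206 × 984.15) = 33.52 mol
For 14.22 mol CO, stoichiometry requires (1/1) × 14.22 = 14.22 mol H2O; 33.52 mol is available, so CO is limiting.
n(H2O) consumed = (1/1) × 14.22 = 14.22 mol; remaining = 33.52 − 14.22 = 19.30 mol
V(H2O) = nRT/P = 19.30 × 0.08206 × 822.15 / 33.4 = 38.98 L

39.0 L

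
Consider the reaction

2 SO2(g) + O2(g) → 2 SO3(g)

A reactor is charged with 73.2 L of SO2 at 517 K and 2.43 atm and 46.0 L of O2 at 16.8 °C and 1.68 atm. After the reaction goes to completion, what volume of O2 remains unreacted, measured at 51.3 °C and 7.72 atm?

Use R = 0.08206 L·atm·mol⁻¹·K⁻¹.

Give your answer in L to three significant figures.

n(SO2) = PV/RT = (2.43 × 73.2) / (0.08206 × 517) = 4.193 mol
n(O2) = PV/RT = (1.68 × 46.0) / (0.08206 × 289.95) = 3.248 mol
For 4.193 mol SO2, stoichiometry requires (1/2) × 4.193 = 2.096 mol O2; 3.248 mol is available, so SO2 is limiting.
n(O2) consumed = (1/2) × 4.193 = 2.096 mol; remaining = 3.248 − 2.096 = 1.152 mol
V(O2) = nRT/P = 1.152 × 0.08206 × 324.45 / 7.72 = 3.973 L

3.97 L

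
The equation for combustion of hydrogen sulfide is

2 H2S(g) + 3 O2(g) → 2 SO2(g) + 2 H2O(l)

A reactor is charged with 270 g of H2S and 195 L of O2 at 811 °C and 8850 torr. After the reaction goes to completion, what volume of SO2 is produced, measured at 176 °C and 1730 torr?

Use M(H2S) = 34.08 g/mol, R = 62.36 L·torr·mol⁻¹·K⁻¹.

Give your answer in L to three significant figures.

128 L

n(H2S) = 270 / 34.08 = 7.923 mol
n(O2) = PV/RT = (8850 × 195) / (62.36 × 1084.15) = 25.53 mol
For 7.923 mol H2S, stoichiometry requires (3/2) × 7.923 = 11.88 mol O2; 25.53 mol is available, so H2S is limiting.
n(SO2) = (2/2) × 7.923 = 7.923 mol
V(SO2) = nRT/P = 7.923 × 62.36 × 449.15 / 1730 = 128.3 L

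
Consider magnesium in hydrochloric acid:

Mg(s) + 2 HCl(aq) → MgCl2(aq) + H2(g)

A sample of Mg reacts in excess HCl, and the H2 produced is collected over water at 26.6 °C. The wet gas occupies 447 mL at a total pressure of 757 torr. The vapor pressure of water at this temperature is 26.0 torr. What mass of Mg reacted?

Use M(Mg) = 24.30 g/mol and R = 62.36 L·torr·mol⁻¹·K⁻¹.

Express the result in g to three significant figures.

0.425 g

P(H2) = 757 − 26.0 = 731.0 torr
n(H2) = PV/RT = (731.0 × 0.4470) / (62.36 × 299.75) = 0.01748 mol
n(Mg) = (1/1) × 0.01748 = 0.01748 mol
m(Mg) = 0.01748 × 24.30 = 0.4248 g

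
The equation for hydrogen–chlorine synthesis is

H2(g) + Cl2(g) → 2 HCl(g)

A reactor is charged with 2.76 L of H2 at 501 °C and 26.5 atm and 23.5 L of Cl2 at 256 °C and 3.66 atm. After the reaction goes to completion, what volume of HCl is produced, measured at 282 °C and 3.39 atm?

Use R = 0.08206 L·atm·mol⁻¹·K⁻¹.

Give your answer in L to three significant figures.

30.9 L

n(H2) = PV/RT = (26.5 × 2.76) / (0.08206 × 774.15) = 1.151 mol
n(Cl2) = PV/RT = (3.66 × 23.5) / (0.08206 × 529.15) = 1.981 mol
For 1.151 mol H2, stoichiometry requires (1/1) × 1.151 = 1.151 mol Cl2; 1.981 mol is available, so H2 is limiting.
n(HCl) = (2/1) × 1.151 = 2.302 mol
V(HCl) = nRT/P = 2.302 × 0.08206 × 555.15 / 3.39 = 30.93 L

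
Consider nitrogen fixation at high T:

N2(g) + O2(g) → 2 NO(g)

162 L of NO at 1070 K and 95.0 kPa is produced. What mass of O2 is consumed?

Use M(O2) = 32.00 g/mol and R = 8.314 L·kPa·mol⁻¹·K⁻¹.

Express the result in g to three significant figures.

27.7 g

n(NO) = PV/RT = (95.0 × 162) / (8.314 × 1070) = 1.730 mol
n(O2) = (1/2) × 1.730 = 0.8650 mol
m(O2) = 0.8650 × 32.00 = 27.68 g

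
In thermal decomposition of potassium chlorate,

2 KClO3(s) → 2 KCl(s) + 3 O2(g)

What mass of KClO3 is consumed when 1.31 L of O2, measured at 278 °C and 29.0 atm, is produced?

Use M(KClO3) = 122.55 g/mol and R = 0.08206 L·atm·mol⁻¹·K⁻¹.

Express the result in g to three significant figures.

68.6 g

n(O2) = PV/RT = (29.0 × 1.31) / (0.08206 × 551.15) = 0.8400 mol
n(KClO3) = (2/3) × 0.8400 = 0.5600 mol
m(KClO3) = 0.5600 × 122.55 = 68.63 g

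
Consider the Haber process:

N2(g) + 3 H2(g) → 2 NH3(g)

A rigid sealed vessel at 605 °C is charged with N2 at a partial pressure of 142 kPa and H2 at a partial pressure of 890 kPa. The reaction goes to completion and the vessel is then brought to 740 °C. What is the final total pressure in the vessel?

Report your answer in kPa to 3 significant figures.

With V and T fixed, P_i ∝ n_i, so the mole ratios apply directly to partial pressures at 605 °C.
P(H2) required for 142 kPa of N2 = (3/1) × 142 = 426.0 kPa; available 890 kPa, so N2 is limiting.
P(H2) remaining = 890 − (3/1) × 142 = 464.0 kPa
P(gaseous products) = (2)/1 × 142 = 284.0 kPa
P_total at 605 °C = 464.0 + 284.0 = 748.0 kPa
Scaling to 740 °C: P = 748.0 × 1013.15/878.15 = 863.0 kPa

863 kPa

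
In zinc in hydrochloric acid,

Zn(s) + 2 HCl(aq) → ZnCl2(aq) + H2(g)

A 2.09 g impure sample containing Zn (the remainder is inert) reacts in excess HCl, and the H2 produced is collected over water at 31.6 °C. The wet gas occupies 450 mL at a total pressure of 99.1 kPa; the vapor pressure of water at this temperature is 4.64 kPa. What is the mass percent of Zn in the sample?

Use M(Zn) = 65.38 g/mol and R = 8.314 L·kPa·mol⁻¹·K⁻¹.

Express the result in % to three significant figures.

P(H2) = 99.1 − 4.64 = 94.46 kPa
n(H2) = PV/RT = (94.46 × 0.4500) / (8.314 × 304.75) = 0.01678 mol
n(Zn) = (1/1) × 0.01678 = 0.01678 mol
m(Zn) = 0.01678 × 65.38 = 1.097 g
%Zn = 1.097 / 2.09 × 100 = 52.49%

52.5 %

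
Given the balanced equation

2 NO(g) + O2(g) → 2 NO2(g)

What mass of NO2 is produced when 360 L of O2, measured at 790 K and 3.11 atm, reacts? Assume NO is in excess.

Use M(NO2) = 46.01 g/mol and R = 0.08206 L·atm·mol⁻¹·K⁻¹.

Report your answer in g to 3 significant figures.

1590 g

n(O2) = PV/RT = (3.11 × 360) / (0.08206 × 790) = 17.27 mol
n(NO2) = (2/1) × 17.27 = 34.54 mol
m(NO2) = 34.54 × 46.01 = 1589 g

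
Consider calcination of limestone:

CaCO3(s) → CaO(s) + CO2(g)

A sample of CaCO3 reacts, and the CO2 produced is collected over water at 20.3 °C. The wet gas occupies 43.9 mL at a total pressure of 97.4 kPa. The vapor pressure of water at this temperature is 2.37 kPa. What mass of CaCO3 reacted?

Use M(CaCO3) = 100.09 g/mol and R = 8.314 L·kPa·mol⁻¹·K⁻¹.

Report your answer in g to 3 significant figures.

0.171 g

P(CO2) = 97.4 − 2.37 = 95.03 kPa
n(CO2) = PV/RT = (95.03 × 0.04390) / (8.314 × 293.45) = 0.001710 mol
n(CaCO3) = (1/1) × 0.001710 = 0.001710 mol
m(CaCO3) = 0.001710 × 100.09 = 0.1712 g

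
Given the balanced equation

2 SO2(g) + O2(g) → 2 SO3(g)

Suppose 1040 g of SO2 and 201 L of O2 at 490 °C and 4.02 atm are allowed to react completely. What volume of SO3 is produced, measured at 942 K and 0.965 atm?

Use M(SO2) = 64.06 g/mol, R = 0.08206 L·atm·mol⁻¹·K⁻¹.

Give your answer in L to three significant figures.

1300 L

n(SO2) = 1040 / 64.06 = 16.23 mol
n(O2) = PV/RT = (4.02 × 201) / (0.08206 × 763.15) = 12.90 mol
For 16.23 mol SO2, stoichiometry requires (1/2) × 16.23 = 8.115 mol O2; 12.90 mol is available, so SO2 is limiting.
n(SO3) = (2/2) × 16.23 = 16.23 mol
V(SO3) = nRT/P = 16.23 × 0.08206 × 942 / 0.965 = 1300 L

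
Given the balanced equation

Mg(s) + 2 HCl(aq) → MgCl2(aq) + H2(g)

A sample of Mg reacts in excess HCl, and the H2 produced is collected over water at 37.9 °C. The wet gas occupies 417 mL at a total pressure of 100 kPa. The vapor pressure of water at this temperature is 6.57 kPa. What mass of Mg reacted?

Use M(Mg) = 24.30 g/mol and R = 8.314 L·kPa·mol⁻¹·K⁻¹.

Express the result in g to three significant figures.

0.366 g

P(H2) = 100 − 6.57 = 93.43 kPa
n(H2) = PV/RT = (93.43 × 0.4170) / (8.314 × 311.05) = 0.01507 mol
n(Mg) = (1/1) × 0.01507 = 0.01507 mol
m(Mg) = 0.01507 × 24.30 = 0.3662 g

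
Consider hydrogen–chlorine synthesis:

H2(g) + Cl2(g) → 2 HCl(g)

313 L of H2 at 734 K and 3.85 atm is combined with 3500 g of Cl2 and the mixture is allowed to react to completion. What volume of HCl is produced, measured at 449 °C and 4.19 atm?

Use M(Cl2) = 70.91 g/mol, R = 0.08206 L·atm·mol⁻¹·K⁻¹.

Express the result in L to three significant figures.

566 L

n(H2) = PV/RT = (3.85 × 313) / (0.08206 × 734) = 20.01 mol
n(Cl2) = 3500 / 70.91 = 49.36 mol
For 20.01 mol H2, stoichiometry requires (1/1) × 20.01 = 20.01 mol Cl2; 49.36 mol is available, so H2 is limiting.
n(HCl) = (2/1) × 20.01 = 40.02 mol
V(HCl) = nRT/P = 40.02 × 0.08206 × 722.15 / 4.19 = 566.0 L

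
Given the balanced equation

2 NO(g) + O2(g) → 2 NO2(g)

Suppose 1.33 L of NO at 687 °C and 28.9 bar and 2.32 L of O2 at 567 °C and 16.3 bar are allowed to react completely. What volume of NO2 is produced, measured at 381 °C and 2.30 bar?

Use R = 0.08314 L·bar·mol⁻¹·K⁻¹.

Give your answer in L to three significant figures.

11.4 L

n(NO) = PV/RT = (28.9 × 1.33) / (0.08314 × 960.15) = 0.4815 mol
n(O2) = PV/RT = (16.3 × 2.32) / (0.08314 × 840.15) = 0.5414 mol
For 0.4815 mol NO, stoichiometry requires (1/2) × 0.4815 = 0.2407 mol O2; 0.5414 mol is available, so NO is limiting.
n(NO2) = (2/2) × 0.4815 = 0.4815 mol
V(NO2) = nRT/P = 0.4815 × 0.08314 × 654.15 / 2.30 = 11.39 L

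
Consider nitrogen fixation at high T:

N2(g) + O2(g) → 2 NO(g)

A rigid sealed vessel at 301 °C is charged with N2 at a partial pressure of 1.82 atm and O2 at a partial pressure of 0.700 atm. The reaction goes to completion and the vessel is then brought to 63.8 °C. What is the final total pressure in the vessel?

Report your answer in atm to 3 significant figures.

1.48 atm

Because the vessel is rigid and T is held at 301 °C, work the stoichiometry in partial pressures (P_i = n_iRT/V).
P(O2) required for 1.82 atm of N2 = (1/1) × 1.82 = 1.820 atm; available 0.700 atm, so O2 is limiting.
P(N2) remaining = 1.82 − (1/1) × 0.700 = 1.120 atm
P(gaseous products) = (2)/1 × 0.700 = 1.400 atm
P_total at 301 °C = 1.120 + 1.400 = 2.520 atm
Scaling to 63.8 °C: P = 2.520 × 336.95/574.15 = 1.479 atm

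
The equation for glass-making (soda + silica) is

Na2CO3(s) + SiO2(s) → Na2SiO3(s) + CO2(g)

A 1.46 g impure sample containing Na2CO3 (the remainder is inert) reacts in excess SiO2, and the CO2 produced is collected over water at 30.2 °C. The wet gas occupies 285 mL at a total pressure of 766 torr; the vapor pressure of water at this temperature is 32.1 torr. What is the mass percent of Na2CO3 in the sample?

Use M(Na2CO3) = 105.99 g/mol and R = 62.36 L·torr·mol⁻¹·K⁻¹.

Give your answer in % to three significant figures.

P(CO2) = 766 − 32.1 = 733.9 torr
n(CO2) = PV/RT = (733.9 × 0.2850) / (62.36 × 303.35) = 0.01106 mol
n(Na2CO3) = (1/1) × 0.01106 = 0.01106 mol
m(Na2CO3) = 0.01106 × 105.99 = 1.172 g
%Na2CO3 = 1.172 / 1.46 × 100 = 80.27%

80.3 %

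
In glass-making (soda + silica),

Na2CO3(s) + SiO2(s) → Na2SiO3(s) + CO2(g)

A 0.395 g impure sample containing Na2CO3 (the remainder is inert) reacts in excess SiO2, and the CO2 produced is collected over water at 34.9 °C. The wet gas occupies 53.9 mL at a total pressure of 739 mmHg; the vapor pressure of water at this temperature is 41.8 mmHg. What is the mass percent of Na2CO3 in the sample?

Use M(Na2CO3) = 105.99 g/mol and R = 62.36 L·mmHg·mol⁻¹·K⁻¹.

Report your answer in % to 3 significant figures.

P(CO2) = 739 − 41.8 = 697.2 mmHg
n(CO2) = PV/RT = (697.2 × 0.05390) / (62.36 × 308.05) = 0.001956 mol
n(Na2CO3) = (1/1) × 0.001956 = 0.001956 mol
m(Na2CO3) = 0.001956 × 105.99 = 0.2073 g
%Na2CO3 = 0.2073 / 0.395 × 100 = 52.48%

52.5 %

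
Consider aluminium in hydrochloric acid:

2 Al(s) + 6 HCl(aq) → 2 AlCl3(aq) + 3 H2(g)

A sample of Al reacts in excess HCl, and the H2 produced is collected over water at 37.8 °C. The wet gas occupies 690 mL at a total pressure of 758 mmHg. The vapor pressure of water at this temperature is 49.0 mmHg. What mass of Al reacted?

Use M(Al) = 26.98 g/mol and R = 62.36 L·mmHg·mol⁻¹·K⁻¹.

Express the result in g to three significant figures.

0.454 g

P(H2) = 758 − 49.0 = 709.0 mmHg
n(H2) = PV/RT = (709.0 × 0.6900) / (62.36 × 310.95) = 0.02523 mol
n(Al) = (2/3) × 0.02523 = 0.01682 mol
m(Al) = 0.01682 × 26.98 = 0.4538 g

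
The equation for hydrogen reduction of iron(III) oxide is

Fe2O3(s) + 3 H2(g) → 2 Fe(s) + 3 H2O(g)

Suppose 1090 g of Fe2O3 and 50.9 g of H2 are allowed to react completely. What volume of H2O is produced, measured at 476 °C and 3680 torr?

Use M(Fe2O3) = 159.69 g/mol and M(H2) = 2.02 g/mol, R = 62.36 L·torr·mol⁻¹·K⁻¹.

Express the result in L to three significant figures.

260 L

n(Fe2O3) = 1090 / 159.69 = 6.826 mol
n(H2) = 50.9 / 2.02 = 25.20 mol
For 6.826 mol Fe2O3, stoichiometry requires (3/1) × 6.826 = 20.48 mol H2; 25.20 mol is available, so Fe2O3 is limiting.
n(H2O) = (3/1) × 6.826 = 20.48 mol
V(H2O) = nRT/P = 20.48 × 62.36 × 749.15 / 3680 = 260.0 L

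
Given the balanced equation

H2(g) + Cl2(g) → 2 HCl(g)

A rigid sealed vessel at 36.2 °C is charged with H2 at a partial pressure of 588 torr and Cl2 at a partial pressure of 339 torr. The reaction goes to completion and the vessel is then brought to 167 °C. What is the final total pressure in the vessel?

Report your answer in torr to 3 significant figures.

With V and T fixed, P_i ∝ n_i, so the mole ratios apply directly to partial pressures at 36.2 °C.
P(Cl2) required for 588 torr of H2 = (1/1) × 588 = 588.0 torr; available 339 torr, so Cl2 is limiting.
P(H2) remaining = 588 − (1/1) × 339 = 249.0 torr
P(gaseous products) = (2)/1 × 339 = 678.0 torr
P_total at 36.2 °C = 249.0 + 678.0 = 927.0 torr
Scaling to 167 °C: P = 927.0 × 440.15/309.35 = 1319 torr

1320 torr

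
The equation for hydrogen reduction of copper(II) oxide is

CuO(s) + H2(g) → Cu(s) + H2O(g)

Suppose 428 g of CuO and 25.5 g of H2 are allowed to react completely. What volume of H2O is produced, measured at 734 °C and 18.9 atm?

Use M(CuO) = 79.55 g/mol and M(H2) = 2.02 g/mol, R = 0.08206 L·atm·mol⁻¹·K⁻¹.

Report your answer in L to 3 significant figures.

23.5 L

n(CuO) = 428 / 79.55 = 5.380 mol
n(H2) = 25.5 / 2.02 = 12.62 mol
For 5.380 mol CuO, stoichiometry requires (1/1) × 5.380 = 5.380 mol H2; 12.62 mol is available, so CuO is limiting.
n(H2O) = (1/1) × 5.380 = 5.380 mol
V(H2O) = nRT/P = 5.380 × 0.08206 × 1007.15 / 18.9 = 23.53 L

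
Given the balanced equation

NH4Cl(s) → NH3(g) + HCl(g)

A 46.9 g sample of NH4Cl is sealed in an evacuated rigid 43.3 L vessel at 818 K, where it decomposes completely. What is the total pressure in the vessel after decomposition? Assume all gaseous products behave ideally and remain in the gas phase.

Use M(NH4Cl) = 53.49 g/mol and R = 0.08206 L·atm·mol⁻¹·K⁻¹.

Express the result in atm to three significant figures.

2.72 atm

n(NH4Cl) = 46.9 / 53.49 = 0.8768 mol
n(gas produced) = (2/1) × 0.8768 = 1.754 mol
P = nRT/V = 1.754 × 0.08206 × 818 / 43.3 = 2.719 atm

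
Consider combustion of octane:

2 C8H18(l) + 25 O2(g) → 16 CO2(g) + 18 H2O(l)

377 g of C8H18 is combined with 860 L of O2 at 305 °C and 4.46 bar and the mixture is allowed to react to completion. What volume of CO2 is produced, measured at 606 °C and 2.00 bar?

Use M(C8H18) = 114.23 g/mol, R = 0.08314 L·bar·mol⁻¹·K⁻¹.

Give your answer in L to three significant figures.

n(C8H18) = 377 / 114.23 = 3.300 mol
n(O2) = PV/RT = (4.46 × 860) / (0.08314 × 578.15) = 79.80 mol
For 3.300 mol C8H18, stoichiometry requires (25/2) × 3.300 = 41.25 mol O2; 79.80 mol is available, so C8H18 is limiting.
n(CO2) = (16/2) × 3.300 = 26.40 mol
V(CO2) = nRT/P = 26.40 × 0.08314 × 879.15 / 2.00 = 964.8 L

965 L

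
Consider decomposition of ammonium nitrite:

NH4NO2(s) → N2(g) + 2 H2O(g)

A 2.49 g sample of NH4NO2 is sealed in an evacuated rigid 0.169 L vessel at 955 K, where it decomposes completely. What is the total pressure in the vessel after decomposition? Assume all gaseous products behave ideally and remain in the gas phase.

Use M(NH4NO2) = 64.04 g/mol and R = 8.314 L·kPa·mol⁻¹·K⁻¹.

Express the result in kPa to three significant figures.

n(NH4NO2) = 2.49 / 64.04 = 0.03888 mol
n(gas produced) = (3/1) × 0.03888 = 0.1166 mol
P = nRT/V = 0.1166 × 8.314 × 955 / 0.169 = 5478 kPa

5480 kPa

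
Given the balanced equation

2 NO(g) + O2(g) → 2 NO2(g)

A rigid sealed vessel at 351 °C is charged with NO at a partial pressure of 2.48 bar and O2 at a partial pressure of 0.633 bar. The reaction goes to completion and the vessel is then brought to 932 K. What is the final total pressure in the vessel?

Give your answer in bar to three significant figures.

3.70 bar

With V and T fixed, P_i ∝ n_i, so the mole ratios apply directly to partial pressures at 351 °C.
P(O2) required for 2.48 bar of NO = (1/2) × 2.48 = 1.240 bar; available 0.633 bar, so O2 is limiting.
P(NO) remaining = 2.48 − (2/1) × 0.633 = 1.214 bar
P(gaseous products) = (2)/1 × 0.633 = 1.266 bar
P_total at 351 °C = 1.214 + 1.266 = 2.480 bar
Scaling to 932 K: P = 2.480 × 932/624.15 = 3.703 bar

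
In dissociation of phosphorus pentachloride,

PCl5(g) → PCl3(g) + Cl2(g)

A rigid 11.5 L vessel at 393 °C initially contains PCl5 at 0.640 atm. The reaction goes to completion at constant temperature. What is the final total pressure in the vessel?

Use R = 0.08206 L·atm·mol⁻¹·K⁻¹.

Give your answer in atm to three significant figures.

Rigid vessel, constant T ⇒ P scales with total gas moles (1 → 2).
P_final = (2/1) × 0.640 = 1.280 atm

1.28 atm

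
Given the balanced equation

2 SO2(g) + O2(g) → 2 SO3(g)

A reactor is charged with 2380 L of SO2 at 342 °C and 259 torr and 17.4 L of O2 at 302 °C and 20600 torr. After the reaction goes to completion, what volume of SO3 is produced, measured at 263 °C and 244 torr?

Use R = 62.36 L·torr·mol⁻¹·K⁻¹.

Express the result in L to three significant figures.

2200 L

n(SO2) = PV/RT = (259 × 2380) / (62.36 × 615.15) = 16.07 mol
n(O2) = PV/RT = (20600 × 17.4) / (62.36 × 575.15) = 9.994 mol
For 16.07 mol SO2, stoichiometry requires (1/2) × 16.07 = 8.035 mol O2; 9.994 mol is available, so SO2 is limiting.
n(SO3) = (2/2) × 16.07 = 16.07 mol
V(SO3) = nRT/P = 16.07 × 62.36 × 536.15 / 244 = 2202 L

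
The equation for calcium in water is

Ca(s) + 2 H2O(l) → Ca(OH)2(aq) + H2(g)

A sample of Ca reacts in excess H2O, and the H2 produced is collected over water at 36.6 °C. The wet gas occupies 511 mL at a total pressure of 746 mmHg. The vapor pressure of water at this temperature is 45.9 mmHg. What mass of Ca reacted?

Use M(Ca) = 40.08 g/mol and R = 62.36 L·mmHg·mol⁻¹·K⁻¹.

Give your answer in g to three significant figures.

0.742 g

P(H2) = 746 − 45.9 = 700.1 mmHg
n(H2) = PV/RT = (700.1 × 0.5110) / (62.36 × 309.75) = 0.01852 mol
n(Ca) = (1/1) × 0.01852 = 0.01852 mol
m(Ca) = 0.01852 × 40.08 = 0.7423 g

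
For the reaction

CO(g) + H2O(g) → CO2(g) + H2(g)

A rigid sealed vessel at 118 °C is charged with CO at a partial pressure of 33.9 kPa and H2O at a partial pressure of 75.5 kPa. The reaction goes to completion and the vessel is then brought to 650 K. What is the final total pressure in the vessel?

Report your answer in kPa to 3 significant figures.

182 kPa

At constant V, partial pressures at 118 °C are proportional to moles, so apply stoichiometry directly to pressures.
P(H2O) required for 33.9 kPa of CO = (1/1) × 33.9 = 33.90 kPa; available 75.5 kPa, so CO is limiting.
P(H2O) remaining = 75.5 − (1/1) × 33.9 = 41.60 kPa
P(gaseous products) = (1+1)/1 × 33.9 = 67.80 kPa
P_total at 118 °C = 41.60 + 67.80 = 109.4 kPa
Scaling to 650 K: P = 109.4 × 650/391.15 = 181.8 kPa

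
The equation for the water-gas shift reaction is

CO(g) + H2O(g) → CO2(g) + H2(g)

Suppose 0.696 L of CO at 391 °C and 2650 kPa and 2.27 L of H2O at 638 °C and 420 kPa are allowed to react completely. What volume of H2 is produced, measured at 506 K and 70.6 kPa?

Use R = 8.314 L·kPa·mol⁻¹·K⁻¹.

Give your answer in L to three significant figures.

n(CO) = PV/RT = (2650 × 0.696) / (8.314 × 664.15) = 0.3340 mol
n(H2O) = PV/RT = (420 × 2.27) / (8.314 × 911.15) = 0.1259 mol
For 0.3340 mol CO, stoichiometry requires (1/1) × 0.3340 = 0.3340 mol H2O; 0.1259 mol is available, so H2O is limiting.
n(H2) = (1/1) × 0.1259 = 0.1259 mol
V(H2) = nRT/P = 0.1259 × 8.314 × 506 / 70.6 = 7.502 L

7.50 L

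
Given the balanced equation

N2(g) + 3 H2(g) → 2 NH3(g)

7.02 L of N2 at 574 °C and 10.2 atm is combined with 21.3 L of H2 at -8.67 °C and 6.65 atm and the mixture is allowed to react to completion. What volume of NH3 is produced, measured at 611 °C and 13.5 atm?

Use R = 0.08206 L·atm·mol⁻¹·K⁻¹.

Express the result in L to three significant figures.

11.1 L

n(N2) = PV/RT = (10.2 × 7.02) / (0.08206 × 847.15) = 1.030 mol
n(H2) = PV/RT = (6.65 × 21.3) / (0.08206 × 264.48) = 6.526 mol
For 1.030 mol N2, stoichiometry requires (3/1) × 1.030 = 3.090 mol H2; 6.526 mol is available, so N2 is limiting.
n(NH3) = (2/1) × 1.030 = 2.060 mol
V(NH3) = nRT/P = 2.060 × 0.08206 × 884.15 / 13.5 = 11.07 L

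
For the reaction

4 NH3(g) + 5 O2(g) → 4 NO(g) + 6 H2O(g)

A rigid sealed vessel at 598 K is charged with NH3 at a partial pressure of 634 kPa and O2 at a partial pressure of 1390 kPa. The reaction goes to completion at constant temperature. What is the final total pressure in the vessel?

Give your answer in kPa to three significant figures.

2180 kPa

Because the vessel is rigid and T is held at 598 K, work the stoichiometry in partial pressures (P_i = n_iRT/V).
P(O2) required for 634 kPa of NH3 = (5/4) × 634 = 792.5 kPa; available 1390 kPa, so NH3 is limiting.
P(O2) remaining = 1390 − (5/4) × 634 = 597.5 kPa
P(gaseous products) = (4+6)/4 × 634 = 1585 kPa
P_total at 598 K = 597.5 + 1585 = 2182 kPa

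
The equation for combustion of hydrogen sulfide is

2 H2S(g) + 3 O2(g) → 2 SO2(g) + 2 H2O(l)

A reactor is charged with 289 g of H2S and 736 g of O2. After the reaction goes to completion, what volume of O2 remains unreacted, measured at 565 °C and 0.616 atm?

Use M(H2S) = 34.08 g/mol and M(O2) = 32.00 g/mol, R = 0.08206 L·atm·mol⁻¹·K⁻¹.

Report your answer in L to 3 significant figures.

1150 L

n(H2S) = 289 / 34.08 = 8.480 mol
n(O2) = 736 / 32.00 = 23.00 mol
For 8.480 mol H2S, stoichiometry requires (3/2) × 8.480 = 12.72 mol O2; 23.00 mol is available, so H2S is limiting.
n(O2) consumed = (3/2) × 8.480 = 12.72 mol; remaining = 23.00 − 12.72 = 10.28 mol
V(O2) = nRT/P = 10.28 × 0.08206 × 838.15 / 0.616 = 1148 L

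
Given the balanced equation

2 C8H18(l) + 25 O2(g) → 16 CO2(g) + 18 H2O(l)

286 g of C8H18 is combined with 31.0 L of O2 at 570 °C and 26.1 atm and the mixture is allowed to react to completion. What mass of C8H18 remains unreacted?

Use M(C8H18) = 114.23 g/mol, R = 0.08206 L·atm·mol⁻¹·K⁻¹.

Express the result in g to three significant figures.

179 g

n(C8H18) = 286 / 114.23 = 2.504 mol
n(O2) = PV/RT = (26.1 × 31.0) / (0.08206 × 843.15) = 11.69 mol
For 2.504 mol C8H18, stoichiometry requires (25/2) × 2.504 = 31.30 mol O2; 11.69 mol is available, so O2 is limiting.
n(C8H18) consumed = (2/25) × 11.69 = 0.9352 mol; remaining = 2.504 − 0.9352 = 1.569 mol
m(C8H18) = 1.569 × 114.23 = 179.2 g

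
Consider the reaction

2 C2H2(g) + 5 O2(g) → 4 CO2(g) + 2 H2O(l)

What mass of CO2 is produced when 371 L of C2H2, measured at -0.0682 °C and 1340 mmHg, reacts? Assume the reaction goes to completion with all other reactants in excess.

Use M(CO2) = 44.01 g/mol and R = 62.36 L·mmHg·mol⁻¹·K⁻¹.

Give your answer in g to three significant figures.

n(C2H2) = PV/RT = (1340 × 371) / (62.36 × 273.0818) = 29.19 mol
n(CO2) = (4/2) × 29.19 = 58.38 mol
m(CO2) = 58.38 × 44.01 = 2569 g

2570 g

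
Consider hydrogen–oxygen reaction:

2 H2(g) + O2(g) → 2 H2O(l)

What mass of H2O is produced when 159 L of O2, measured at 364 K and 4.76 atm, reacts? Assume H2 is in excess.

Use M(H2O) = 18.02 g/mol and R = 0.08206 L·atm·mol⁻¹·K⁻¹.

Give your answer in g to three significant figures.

n(O2) = PV/RT = (4.76 × 159) / (0.08206 × 364) = 25.34 mol
n(H2O) = (2/1) × 25.34 = 50.68 mol
m(H2O) = 50.68 × 18.02 = 913.3 g

913 g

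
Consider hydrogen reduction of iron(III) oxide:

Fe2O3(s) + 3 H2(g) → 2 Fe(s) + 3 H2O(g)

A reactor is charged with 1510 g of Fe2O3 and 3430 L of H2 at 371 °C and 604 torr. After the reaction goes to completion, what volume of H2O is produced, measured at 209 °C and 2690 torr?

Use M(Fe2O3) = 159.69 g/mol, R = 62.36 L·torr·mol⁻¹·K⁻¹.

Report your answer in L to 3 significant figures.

317 L

n(Fe2O3) = 1510 / 159.69 = 9.456 mol
n(H2) = PV/RT = (604 × 3430) / (62.36 × 644.15) = 51.57 mol
For 9.456 mol Fe2O3, stoichiometry requires (3/1) × 9.456 = 28.37 mol H2; 51.57 mol is available, so Fe2O3 is limiting.
n(H2O) = (3/1) × 9.456 = 28.37 mol
V(H2O) = nRT/P = 28.37 × 62.36 × 482.15 / 2690 = 317.1 L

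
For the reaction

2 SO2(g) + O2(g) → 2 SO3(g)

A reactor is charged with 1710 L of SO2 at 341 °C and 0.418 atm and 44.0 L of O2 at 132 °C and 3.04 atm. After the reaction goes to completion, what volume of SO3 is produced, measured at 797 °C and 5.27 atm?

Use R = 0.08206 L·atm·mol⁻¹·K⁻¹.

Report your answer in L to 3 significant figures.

134 L

n(SO2) = PV/RT = (0.418 × 1710) / (0.08206 × 614.15) = 14.18 mol
n(O2) = PV/RT = (3.04 × 44.0) / (0.08206 × 405.15) = 4.023 mol
For 14.18 mol SO2, stoichiometry requires (1/2) × 14.18 = 7.090 mol O2; 4.023 mol is available, so O2 is limiting.
n(SO3) = (2/1) × 4.023 = 8.046 mol
V(SO3) = nRT/P = 8.046 × 0.08206 × 1070.15 / 5.27 = 134.1 L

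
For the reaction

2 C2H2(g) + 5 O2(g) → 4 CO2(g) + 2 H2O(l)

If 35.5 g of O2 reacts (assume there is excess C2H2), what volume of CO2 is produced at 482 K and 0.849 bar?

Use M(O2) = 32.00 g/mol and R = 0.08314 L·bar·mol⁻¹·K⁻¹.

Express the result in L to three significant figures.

n(O2) = 35.50 / 32.00 = 1.109 mol
n(CO2) = (4/5) × 1.109 = 0.8872 mol
V = nRT/P = 0.8872 × 0.08314 × 482 / 0.849 = 41.88 L

41.9 L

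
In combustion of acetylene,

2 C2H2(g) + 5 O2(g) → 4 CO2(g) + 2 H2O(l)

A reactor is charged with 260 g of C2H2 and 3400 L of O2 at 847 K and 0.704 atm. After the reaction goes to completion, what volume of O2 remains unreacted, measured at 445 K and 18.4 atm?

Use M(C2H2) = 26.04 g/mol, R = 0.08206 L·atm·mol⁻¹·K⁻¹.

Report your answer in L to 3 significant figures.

n(C2H2) = 260 / 26.04 = 9.985 mol
n(O2) = PV/RT = (0.704 × 3400) / (0.08206 × 847) = 34.44 mol
For 9.985 mol C2H2, stoichiometry requires (5/2) × 9.985 = 24.96 mol O2; 34.44 mol is available, so C2H2 is limiting.
n(O2) consumed = (5/2) × 9.985 = 24.96 mol; remaining = 34.44 − 24.96 = 9.480 mol
V(O2) = nRT/P = 9.480 × 0.08206 × 445 / 18.4 = 18.81 L

18.8 L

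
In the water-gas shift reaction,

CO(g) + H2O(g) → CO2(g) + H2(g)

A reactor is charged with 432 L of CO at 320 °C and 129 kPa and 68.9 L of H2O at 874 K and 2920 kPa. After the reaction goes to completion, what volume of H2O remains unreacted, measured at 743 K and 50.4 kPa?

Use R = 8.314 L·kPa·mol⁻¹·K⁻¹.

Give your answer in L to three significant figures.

2010 L

n(CO) = PV/RT = (129 × 432) / (8.314 × 593.15) = 11.30 mol
n(H2O) = PV/RT = (2920 × 68.9) / (8.314 × 874) = 27.69 mol
For 11.30 mol CO, stoichiometry requires (1/1) × 11.30 = 11.30 mol H2O; 27.69 mol is available, so CO is limiting.
n(H2O) consumed = (1/1) × 11.30 = 11.30 mol; remaining = 27.69 − 11.30 = 16.39 mol
V(H2O) = nRT/P = 16.39 × 8.314 × 743 / 50.4 = 2009 L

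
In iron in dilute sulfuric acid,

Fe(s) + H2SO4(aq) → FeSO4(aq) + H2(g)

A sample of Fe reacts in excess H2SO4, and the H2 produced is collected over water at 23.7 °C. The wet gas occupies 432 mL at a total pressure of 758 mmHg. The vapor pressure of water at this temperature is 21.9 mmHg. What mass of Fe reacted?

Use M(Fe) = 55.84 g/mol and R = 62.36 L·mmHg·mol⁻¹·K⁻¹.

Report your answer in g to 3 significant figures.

P(H2) = 758 − 21.9 = 736.1 mmHg
n(H2) = PV/RT = (736.1 × 0.4320) / (62.36 × 296.85) = 0.01718 mol
n(Fe) = (1/1) × 0.01718 = 0.01718 mol
m(Fe) = 0.01718 × 55.84 = 0.9593 g

0.959 g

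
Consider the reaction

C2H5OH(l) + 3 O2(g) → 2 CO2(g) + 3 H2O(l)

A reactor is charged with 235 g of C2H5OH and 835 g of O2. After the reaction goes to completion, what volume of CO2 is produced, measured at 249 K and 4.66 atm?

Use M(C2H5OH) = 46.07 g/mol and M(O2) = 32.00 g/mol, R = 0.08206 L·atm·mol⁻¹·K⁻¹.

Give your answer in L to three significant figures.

n(C2H5OH) = 235 / 46.07 = 5.101 mol
n(O2) = 835 / 32.00 = 26.09 mol
For 5.101 mol C2H5OH, stoichiometry requires (3/1) × 5.101 = 15.30 mol O2; 26.09 mol is available, so C2H5OH is limiting.
n(CO2) = (2/1) × 5.101 = 10.20 mol
V(CO2) = nRT/P = 10.20 × 0.08206 × 249 / 4.66 = 44.72 L

44.7 L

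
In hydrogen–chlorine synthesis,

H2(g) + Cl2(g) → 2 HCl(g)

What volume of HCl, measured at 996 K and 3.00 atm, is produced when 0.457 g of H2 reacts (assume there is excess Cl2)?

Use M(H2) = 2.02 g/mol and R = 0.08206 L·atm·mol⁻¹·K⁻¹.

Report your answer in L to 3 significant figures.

n(H2) = 0.4570 / 2.02 = 0.2262 mol
n(HCl) = (2/1) × 0.2262 = 0.4524 mol
V = nRT/P = 0.4524 × 0.08206 × 996 / 3.00 = 12.33 L

12.3 L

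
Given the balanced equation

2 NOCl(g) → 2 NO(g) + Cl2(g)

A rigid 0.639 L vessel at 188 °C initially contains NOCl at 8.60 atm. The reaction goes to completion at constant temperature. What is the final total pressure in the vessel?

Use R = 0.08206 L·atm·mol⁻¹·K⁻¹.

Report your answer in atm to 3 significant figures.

12.9 atm

At constant T and V, P ∝ n(gas): 2 mol gas → 3 mol gas.
P_final = (3/2) × 8.60 = 12.90 atm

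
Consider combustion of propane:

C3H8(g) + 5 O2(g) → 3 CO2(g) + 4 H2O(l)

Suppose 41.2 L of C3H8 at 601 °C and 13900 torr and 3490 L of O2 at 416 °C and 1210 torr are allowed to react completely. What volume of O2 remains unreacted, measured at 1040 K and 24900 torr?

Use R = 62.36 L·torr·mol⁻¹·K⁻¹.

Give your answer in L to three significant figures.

119 L

n(C3H8) = PV/RT = (13900 × 41.2) / (62.36 × 874.15) = 10.51 mol
n(O2) = PV/RT = (1210 × 3490) / (62.36 × 689.15) = 98.26 mol
For 10.51 mol C3H8, stoichiometry requires (5/1) × 10.51 = 52.55 mol O2; 98.26 mol is available, so C3H8 is limiting.
n(O2) consumed = (5/1) × 10.51 = 52.55 mol; remaining = 98.26 − 52.55 = 45.71 mol
V(O2) = nRT/P = 45.71 × 62.36 × 1040 / 24900 = 119.1 L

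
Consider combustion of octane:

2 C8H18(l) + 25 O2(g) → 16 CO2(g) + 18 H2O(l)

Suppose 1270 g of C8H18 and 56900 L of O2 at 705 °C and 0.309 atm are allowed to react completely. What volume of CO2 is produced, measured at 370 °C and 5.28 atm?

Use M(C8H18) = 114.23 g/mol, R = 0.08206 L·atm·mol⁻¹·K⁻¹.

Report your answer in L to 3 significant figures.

n(C8H18) = 1270 / 114.23 = 11.12 mol
n(O2) = PV/RT = (0.309 × 56900) / (0.08206 × 978.15) = 219.0 mol
For 11.12 mol C8H18, stoichiometry requires (25/2) × 11.12 = 139.0 mol O2; 219.0 mol is available, so C8H18 is limiting.
n(CO2) = (16/2) × 11.12 = 88.96 mol
V(CO2) = nRT/P = 88.96 × 0.08206 × 643.15 / 5.28 = 889.2 L

889 L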